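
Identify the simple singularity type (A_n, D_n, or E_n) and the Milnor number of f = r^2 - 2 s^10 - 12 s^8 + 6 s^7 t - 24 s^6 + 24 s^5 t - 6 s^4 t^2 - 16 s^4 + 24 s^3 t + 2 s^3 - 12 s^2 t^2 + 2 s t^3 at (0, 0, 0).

Type E_{7}, Milnor number mu = 7.

The Hessian of f at 0 has rank 1. Corank 2; j^3 = 2*s^3 is a perfect cube, so E-series; the 4-jet and mu = 7 give E_7.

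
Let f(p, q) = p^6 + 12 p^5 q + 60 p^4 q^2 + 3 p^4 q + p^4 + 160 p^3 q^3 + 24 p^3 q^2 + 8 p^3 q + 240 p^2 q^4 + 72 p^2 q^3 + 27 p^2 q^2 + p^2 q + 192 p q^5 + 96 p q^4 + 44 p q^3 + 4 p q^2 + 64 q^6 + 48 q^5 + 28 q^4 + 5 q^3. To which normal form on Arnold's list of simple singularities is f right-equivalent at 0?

D4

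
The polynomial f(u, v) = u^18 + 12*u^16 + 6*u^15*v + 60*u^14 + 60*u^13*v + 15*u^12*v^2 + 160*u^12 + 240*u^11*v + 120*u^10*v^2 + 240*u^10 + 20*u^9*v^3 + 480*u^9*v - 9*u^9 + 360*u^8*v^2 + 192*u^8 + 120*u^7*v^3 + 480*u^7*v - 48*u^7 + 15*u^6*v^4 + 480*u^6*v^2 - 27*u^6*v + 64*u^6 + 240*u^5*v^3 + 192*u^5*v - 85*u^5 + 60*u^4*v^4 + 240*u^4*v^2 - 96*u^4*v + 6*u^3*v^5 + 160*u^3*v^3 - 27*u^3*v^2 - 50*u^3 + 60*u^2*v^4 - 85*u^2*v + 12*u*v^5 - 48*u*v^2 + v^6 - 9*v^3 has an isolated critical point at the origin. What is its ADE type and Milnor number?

Type D_{7}, Milnor number mu = 7.

The Hessian of f at 0 is [[0, 0], [0, 0]] with rank 0, so corank 2. A Groebner basis of the Jacobian ideal J(f) in C{u,v} is {6250*u^2/81 + 6875*u*v/81 + v^4 + 625*v^2/27, u^3 + 3645*u^2/2 + 2187*u*v + 27*v^3/125 + 6561*v^2/10, u^2*v - 2025*u^2 - 2430*u*v - 9*v^3/25 - 729*v^2, 3375*u^2/2 + u*v^2 + 2025*u*v + 3*v^3/5 + 1215*v^2/2}; counting standard monomials gives mu = 7. Corank 2; j^3 = -(2*u + v)*(5*u + 3*v)^2 has shape L^2 M (L != M), so D-series; mu = 7 gives D_7.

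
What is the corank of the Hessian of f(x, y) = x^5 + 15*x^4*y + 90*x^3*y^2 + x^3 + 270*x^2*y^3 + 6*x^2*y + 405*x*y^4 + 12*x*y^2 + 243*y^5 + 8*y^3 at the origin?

2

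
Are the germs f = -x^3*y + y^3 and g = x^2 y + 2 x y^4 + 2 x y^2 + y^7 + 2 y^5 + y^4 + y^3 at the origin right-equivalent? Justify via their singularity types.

No.

The Hessian of f at 0 has rank 0. Corank 2; j^3 = y^3 is a perfect cube, so E-series; the 4-jet and mu = 7 give E_7. The Hessian of g at 0 has rank 0. Corank 2; j^3 = y*(x + y)^2 has shape L^2 M (L != M), so D-series; mu = 5 gives D_5. f is E_7 but g is D_5, hence not right-equivalent.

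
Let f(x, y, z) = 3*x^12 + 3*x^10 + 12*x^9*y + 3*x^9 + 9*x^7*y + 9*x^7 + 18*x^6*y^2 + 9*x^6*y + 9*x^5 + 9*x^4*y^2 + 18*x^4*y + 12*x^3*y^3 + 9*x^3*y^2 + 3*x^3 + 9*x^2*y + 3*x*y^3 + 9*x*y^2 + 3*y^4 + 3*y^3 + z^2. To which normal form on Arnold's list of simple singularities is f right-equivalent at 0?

E_{7}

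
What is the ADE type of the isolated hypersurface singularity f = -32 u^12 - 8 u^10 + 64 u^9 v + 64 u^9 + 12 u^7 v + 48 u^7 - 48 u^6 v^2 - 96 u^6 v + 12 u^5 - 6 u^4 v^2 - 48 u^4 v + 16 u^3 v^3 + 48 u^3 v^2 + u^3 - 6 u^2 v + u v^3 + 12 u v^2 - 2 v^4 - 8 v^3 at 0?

The Hessian of f at 0 has rank 0. Corank 2; j^3 = (u - 2*v)^3 is a perfect cube, so E-series; the 4-jet and mu = 7 give E_7.

E7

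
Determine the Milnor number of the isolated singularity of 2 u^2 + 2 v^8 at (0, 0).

7

The Hessian of f at 0 has rank 1. Corank 1: A-series; mu = 7 gives A_7.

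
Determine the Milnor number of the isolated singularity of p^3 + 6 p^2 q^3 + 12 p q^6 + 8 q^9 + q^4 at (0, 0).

6

The Hessian of f at 0 is [[0, 0], [0, 0]] with rank 0, so corank 2. A Groebner basis of the Jacobian ideal J(f) in C{p,q} is {q^3, p^2}; counting standard monomials gives mu = 6. Corank 2; j^3 = p^3 is a perfect cube, so E-series; the 4-jet and mu = 6 give E_6.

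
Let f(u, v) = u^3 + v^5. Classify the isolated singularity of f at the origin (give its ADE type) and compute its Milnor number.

The Hessian of f at 0 is [[0, 0], [0, 0]] with rank 0, so corank 2. A Groebner basis of the Jacobian ideal J(f) in C{u,v} is {v^4, u^2}; counting standard monomials gives mu = 8. Corank 2; j^3 = u^3 is a perfect cube, so E-series; the 5-jet and mu = 8 give E_8.

Type E_{8}, Milnor number mu = 8.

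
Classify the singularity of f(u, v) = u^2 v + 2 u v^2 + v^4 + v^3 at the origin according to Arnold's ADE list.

D_{5}

The Hessian of f at 0 has rank 0. Corank 2; j^3 = v*(u + v)^2 has shape L^2 M (L != M), so D-series; mu = 5 gives D_5.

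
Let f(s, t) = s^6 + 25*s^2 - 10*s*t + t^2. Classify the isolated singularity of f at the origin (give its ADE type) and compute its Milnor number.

Type A_5, Milnor number mu = 5.

The Hessian of f at 0 is [[50, -10], [-10, 2]] with rank 1, so corank 1. A Groebner basis of the Jacobian ideal J(f) in C{s,t} is {t^5, s - t/5}; counting standard monomials gives mu = 5. Corank 1: A-series; mu = 5 gives A_5.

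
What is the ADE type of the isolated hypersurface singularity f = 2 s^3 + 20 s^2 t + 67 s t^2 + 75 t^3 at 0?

The Hessian of f at 0 is [[0, 0], [0, 0]] with rank 0, so corank 2. A Groebner basis of the Jacobian ideal J(f) in C{s,t} is {t^3, s^2 - 11*t^2/2, s*t + 5*t^2/2}; counting standard monomials gives mu = 4. Corank 2; j^3 = (s + 3*t)*(2*s^2 + 14*s*t + 25*t^2) splits into three distinct lines over C (the quadratic factor has nonzero discriminant), so D_4.

D4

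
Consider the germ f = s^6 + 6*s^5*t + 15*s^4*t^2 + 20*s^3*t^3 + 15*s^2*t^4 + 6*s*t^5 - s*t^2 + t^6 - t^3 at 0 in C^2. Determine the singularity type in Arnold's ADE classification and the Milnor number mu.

Type D_{7}, Milnor number mu = 7.

The Hessian of f at 0 is [[0, 0], [0, 0]] with rank 0, so corank 2. A Groebner basis of the Jacobian ideal J(f) in C{s,t} is {s^5 - t^2/6, t^3, s*t + t^2}; counting standard monomials gives mu = 7. Corank 2; j^3 = -t^2*(s + t) has shape L^2 M (L != M), so D-series; mu = 7 gives D_7.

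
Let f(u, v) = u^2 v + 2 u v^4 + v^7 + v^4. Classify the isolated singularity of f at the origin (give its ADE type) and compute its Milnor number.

Type D_{5}, Milnor number mu = 5.

The Hessian of f at 0 is [[0, 0], [0, 0]] with rank 0, so corank 2. A Groebner basis of the Jacobian ideal J(f) in C{u,v} is {u^3, u^2/4 + v^3, u*v}; counting standard monomials gives mu = 5. Corank 2; j^3 = u^2*v has shape L^2 M (L != M), so D-series; mu = 5 gives D_5.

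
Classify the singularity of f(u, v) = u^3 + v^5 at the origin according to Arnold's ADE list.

The Hessian of f at 0 is [[0, 0], [0, 0]] with rank 0, so corank 2. A Groebner basis of the Jacobian ideal J(f) in C{u,v} is {v^4, u^2}; counting standard monomials gives mu = 8. Corank 2; j^3 = u^3 is a perfect cube, so E-series; the 5-jet and mu = 8 give E_8.

E_{8}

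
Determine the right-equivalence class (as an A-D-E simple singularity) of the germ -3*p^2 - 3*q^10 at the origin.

A_9

The Hessian of f at 0 has rank 1. Corank 1: A-series; mu = 9 gives A_9.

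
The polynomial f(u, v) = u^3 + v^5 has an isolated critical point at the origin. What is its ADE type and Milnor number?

The Hessian of f at 0 is [[0, 0], [0, 0]] with rank 0, so corank 2. A Groebner basis of the Jacobian ideal J(f) in C{u,v} is {v^4, u^2}; counting standard monomials gives mu = 8. Corank 2; j^3 = u^3 is a perfect cube, so E-series; the 5-jet and mu = 8 give E_8.

Type E_8, Milnor number mu = 8.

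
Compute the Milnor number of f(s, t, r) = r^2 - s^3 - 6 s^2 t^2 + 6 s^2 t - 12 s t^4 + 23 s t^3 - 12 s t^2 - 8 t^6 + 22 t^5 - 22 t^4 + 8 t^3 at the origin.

The Hessian of f at 0 is [[0, 0, 0], [0, 0, 0], [0, 0, 2]] with rank 1, so corank 2. A Groebner basis of the Jacobian ideal J(f) in C{s,t,r} is {-s^2/4 + s*t + t^4 - t^3/12 - t^2, s^3 + 13*s^2/2 - 26*s*t - 35*t^3/6 + 26*t^2, s^2*t + 25*s^2/12 - 25*s*t/3 - 119*t^3/36 + 25*t^2/3, s^2/2 + s*t^2 - 2*s*t - 11*t^3/6 + 2*t^2, r}; counting standard monomials gives mu = 7. Corank 2; j^3 = -(s - 2*t)^3 is a perfect cube, so E-series; the 4-jet and mu = 7 give E_7.

7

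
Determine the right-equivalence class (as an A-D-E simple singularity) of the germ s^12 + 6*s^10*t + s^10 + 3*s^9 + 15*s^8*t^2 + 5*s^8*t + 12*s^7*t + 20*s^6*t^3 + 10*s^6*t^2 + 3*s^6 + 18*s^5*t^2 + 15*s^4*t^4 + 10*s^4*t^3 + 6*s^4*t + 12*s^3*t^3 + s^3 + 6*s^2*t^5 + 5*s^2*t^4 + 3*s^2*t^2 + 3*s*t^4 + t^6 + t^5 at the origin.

E8

The Hessian of f at 0 is [[0, 0], [0, 0]] with rank 0, so corank 2. A Groebner basis of the Jacobian ideal J(f) in C{s,t} is {t^4, s^3, s^2/2 + s*t^2}; counting standard monomials gives mu = 8. Corank 2; j^3 = s^3 is a perfect cube, so E-series; the 5-jet and mu = 8 give E_8.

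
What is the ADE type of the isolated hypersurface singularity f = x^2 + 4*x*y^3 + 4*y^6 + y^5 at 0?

A4

The Hessian of f at 0 is [[2, 0], [0, 0]] with rank 1, so corank 1. A Groebner basis of the Jacobian ideal J(f) in C{x,y} is {x/2 + y^3, x^2, x*y}; counting standard monomials gives mu = 4. Corank 1: A-series; mu = 4 gives A_4.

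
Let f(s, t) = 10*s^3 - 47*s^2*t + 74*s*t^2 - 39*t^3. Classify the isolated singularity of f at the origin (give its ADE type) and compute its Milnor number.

The Hessian of f at 0 is [[0, 0], [0, 0]] with rank 0, so corank 2. A Groebner basis of the Jacobian ideal J(f) in C{s,t} is {t^3, s^2 - 23*t^2/11, s*t - 16*t^2/11}; counting standard monomials gives mu = 4. Corank 2; j^3 = (2*s - 3*t)*(5*s^2 - 16*s*t + 13*t^2) splits into three distinct lines over C (the quadratic factor has nonzero discriminant), so D_4.

Type D_{4}, Milnor number mu = 4.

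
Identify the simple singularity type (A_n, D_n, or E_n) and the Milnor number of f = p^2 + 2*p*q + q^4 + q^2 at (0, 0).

The Hessian of f at 0 has rank 1. Corank 1: A-series; mu = 3 gives A_3.

Type A_{3}, Milnor number mu = 3.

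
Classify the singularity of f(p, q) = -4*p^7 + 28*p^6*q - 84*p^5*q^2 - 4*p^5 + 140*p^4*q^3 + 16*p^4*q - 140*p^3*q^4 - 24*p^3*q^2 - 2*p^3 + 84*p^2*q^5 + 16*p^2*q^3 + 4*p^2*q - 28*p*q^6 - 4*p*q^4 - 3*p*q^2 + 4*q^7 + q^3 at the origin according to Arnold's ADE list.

The Hessian of f at 0 is [[0, 0], [0, 0]] with rank 0, so corank 2. A Groebner basis of the Jacobian ideal J(f) in C{p,q} is {q^3, p^2 - 3*q^2/2, p*q - 3*q^2/2}; counting standard monomials gives mu = 4. Corank 2; j^3 = -(p - q)*(2*p^2 - 2*p*q + q^2) splits into three distinct lines over C (the quadratic factor has nonzero discriminant), so D_4.

D_{4}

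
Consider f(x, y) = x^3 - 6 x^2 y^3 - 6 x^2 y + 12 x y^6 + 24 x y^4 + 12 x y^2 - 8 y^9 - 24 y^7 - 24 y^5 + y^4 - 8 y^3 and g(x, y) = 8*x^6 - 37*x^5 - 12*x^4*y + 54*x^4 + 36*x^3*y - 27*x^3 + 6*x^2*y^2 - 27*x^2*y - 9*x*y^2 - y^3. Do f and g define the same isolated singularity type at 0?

No.

The Hessian of f at 0 has rank 0. Corank 2; j^3 = (x - 2*y)^3 is a perfect cube, so E-series; the 4-jet and mu = 6 give E_6. The Hessian of g at 0 has rank 0. Corank 2; j^3 = -(3*x + y)^3 is a perfect cube, so E-series; the 5-jet and mu = 8 give E_8. f is E_6 but g is E_8, hence not right-equivalent.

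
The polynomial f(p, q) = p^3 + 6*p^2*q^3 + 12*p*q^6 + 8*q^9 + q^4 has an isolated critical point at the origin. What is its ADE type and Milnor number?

The Hessian of f at 0 has rank 0. Corank 2; j^3 = p^3 is a perfect cube, so E-series; the 4-jet and mu = 6 give E_6.

Type E_6, Milnor number mu = 6.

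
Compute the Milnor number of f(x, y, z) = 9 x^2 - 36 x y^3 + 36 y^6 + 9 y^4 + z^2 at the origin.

The Hessian of f at 0 has rank 2. Corank 1: A-series; mu = 3 gives A_3.

3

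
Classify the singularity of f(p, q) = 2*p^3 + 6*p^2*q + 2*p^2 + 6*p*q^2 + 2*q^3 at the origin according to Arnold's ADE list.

A2

The Hessian of f at 0 is [[4, 0], [0, 0]] with rank 1, so corank 1. A Groebner basis of the Jacobian ideal J(f) in C{p,q} is {q^2, p}; counting standard monomials gives mu = 2. Corank 1: A-series; mu = 2 gives A_2.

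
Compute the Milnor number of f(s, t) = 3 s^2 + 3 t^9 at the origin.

8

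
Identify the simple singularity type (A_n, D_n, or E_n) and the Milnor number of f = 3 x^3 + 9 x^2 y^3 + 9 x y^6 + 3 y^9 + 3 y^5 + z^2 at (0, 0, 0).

The Hessian of f at 0 is [[0, 0, 0], [0, 0, 0], [0, 0, 2]] with rank 1, so corank 2. A Groebner basis of the Jacobian ideal J(f) in C{x,y,z} is {x^2/2 + x*y^3, y^4, x^3, x^2*y, z}; counting standard monomials gives mu = 8. Corank 2; j^3 = 3*x^3 is a perfect cube, so E-series; the 5-jet and mu = 8 give E_8.

Type E_8, Milnor number mu = 8.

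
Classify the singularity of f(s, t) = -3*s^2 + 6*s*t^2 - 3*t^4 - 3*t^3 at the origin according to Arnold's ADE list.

A2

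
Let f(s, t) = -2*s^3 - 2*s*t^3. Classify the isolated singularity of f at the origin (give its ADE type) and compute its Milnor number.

Type E_{7}, Milnor number mu = 7.

The Hessian of f at 0 is [[0, 0], [0, 0]] with rank 0, so corank 2. A Groebner basis of the Jacobian ideal J(f) in C{s,t} is {s^3, s*t^2, 3*s^2 + t^3}; counting standard monomials gives mu = 7. Corank 2; j^3 = -2*s^3 is a perfect cube, so E-series; the 4-jet and mu = 7 give E_7.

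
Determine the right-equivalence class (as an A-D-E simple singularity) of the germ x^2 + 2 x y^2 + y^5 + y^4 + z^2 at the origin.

A4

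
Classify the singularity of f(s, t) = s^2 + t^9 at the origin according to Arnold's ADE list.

The Hessian of f at 0 has rank 1. Corank 1: A-series; mu = 8 gives A_8.

A8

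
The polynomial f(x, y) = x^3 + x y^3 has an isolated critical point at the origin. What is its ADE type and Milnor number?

Type E_7, Milnor number mu = 7.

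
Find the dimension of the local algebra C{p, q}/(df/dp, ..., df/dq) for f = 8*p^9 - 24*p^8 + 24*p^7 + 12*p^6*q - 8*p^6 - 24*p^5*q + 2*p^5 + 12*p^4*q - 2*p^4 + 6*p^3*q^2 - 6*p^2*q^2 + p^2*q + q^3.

4

The Hessian of f at 0 has rank 0. Corank 2; j^3 = q*(p^2 + q^2) splits into three distinct lines over C (the quadratic factor has nonzero discriminant), so D_4.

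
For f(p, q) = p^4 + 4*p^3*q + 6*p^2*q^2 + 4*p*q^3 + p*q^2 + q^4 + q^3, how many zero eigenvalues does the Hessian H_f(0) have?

Hessian at 0 has rank 0.

2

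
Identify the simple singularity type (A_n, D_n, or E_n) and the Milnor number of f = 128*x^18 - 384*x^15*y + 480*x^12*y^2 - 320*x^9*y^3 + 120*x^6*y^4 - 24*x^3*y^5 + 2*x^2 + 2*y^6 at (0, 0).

The Hessian of f at 0 has rank 1. Corank 1: A-series; mu = 5 gives A_5.

Type A5, Milnor number mu = 5.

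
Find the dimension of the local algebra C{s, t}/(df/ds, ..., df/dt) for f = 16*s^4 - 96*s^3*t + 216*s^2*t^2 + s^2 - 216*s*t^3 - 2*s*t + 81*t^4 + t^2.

The Hessian of f at 0 has rank 1. Corank 1: A-series; mu = 3 gives A_3.

3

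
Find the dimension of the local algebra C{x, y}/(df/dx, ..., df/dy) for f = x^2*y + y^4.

The Hessian of f at 0 has rank 0. Corank 2; j^3 = x^2*y has shape L^2 M (L != M), so D-series; mu = 5 gives D_5.

5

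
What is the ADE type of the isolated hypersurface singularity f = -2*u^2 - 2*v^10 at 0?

The Hessian of f at 0 has rank 1. Corank 1: A-series; mu = 9 gives A_9.

A_{9}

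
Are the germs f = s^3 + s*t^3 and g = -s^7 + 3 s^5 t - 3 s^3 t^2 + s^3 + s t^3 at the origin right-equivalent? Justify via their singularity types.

The Hessian of f at 0 is [[0, 0], [0, 0]] with rank 0, so corank 2. A Groebner basis of the Jacobian ideal J(f) in C{s,t} is {s^3, s*t^2, 3*s^2 + t^3}; counting standard monomials gives mu = 7. Corank 2; j^3 = s^3 is a perfect cube, so E-series; the 4-jet and mu = 7 give E_7. The Hessian of g at 0 is [[0, 0], [0, 0]] with rank 0, so corank 2. A Groebner basis of the Jacobian ideal J(g) in C{s,t} is {s^3, s*t^2, 3*s^2 + t^3}; counting standard monomials gives mu = 7. Corank 2; j^3 = s^3 is a perfect cube, so E-series; the 4-jet and mu = 7 give E_7. Both have type E_7, hence right-equivalent.

Yes.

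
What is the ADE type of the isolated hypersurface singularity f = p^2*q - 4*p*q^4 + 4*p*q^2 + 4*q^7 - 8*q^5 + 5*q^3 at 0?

The Hessian of f at 0 has rank 0. Corank 2; j^3 = q*(p^2 + 4*p*q + 5*q^2) splits into three distinct lines over C (the quadratic factor has nonzero discriminant), so D_4.

D_4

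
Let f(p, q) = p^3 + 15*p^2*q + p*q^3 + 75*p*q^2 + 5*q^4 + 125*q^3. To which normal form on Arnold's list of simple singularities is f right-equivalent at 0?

E_7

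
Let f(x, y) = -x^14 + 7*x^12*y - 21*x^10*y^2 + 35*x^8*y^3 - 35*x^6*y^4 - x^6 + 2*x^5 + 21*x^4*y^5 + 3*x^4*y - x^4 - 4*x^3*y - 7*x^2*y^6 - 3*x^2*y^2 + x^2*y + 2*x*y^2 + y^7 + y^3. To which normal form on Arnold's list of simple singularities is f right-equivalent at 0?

D_{8}

The Hessian of f at 0 has rank 0. Corank 2; j^3 = y*(x + y)^2 has shape L^2 M (L != M), so D-series; mu = 8 gives D_8.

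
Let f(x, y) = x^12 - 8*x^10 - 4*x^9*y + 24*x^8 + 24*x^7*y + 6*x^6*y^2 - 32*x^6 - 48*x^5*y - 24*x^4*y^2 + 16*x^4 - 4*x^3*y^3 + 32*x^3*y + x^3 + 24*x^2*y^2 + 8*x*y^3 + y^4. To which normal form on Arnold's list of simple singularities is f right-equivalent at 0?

E_6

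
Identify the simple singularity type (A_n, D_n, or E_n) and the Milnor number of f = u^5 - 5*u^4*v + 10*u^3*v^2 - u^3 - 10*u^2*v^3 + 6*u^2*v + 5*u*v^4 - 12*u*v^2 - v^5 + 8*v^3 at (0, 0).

The Hessian of f at 0 has rank 0. Corank 2; j^3 = -(u - 2*v)^3 is a perfect cube, so E-series; the 5-jet and mu = 8 give E_8.

Type E_8, Milnor number mu = 8.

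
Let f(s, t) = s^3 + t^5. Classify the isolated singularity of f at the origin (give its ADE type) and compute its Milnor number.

Type E_{8}, Milnor number mu = 8.

The Hessian of f at 0 is [[0, 0], [0, 0]] with rank 0, so corank 2. A Groebner basis of the Jacobian ideal J(f) in C{s,t} is {t^4, s^2}; counting standard monomials gives mu = 8. Corank 2; j^3 = s^3 is a perfect cube, so E-series; the 5-jet and mu = 8 give E_8.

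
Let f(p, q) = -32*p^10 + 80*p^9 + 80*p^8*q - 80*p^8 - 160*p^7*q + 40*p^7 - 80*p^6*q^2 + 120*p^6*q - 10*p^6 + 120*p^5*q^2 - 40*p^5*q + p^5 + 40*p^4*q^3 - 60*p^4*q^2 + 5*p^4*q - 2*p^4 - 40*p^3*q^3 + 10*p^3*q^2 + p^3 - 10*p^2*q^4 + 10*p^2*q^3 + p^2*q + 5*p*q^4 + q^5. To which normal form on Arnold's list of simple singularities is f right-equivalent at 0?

The Hessian of f at 0 has rank 0. Corank 2; j^3 = p^2*(p + q) has shape L^2 M (L != M), so D-series; mu = 6 gives D_6.

D6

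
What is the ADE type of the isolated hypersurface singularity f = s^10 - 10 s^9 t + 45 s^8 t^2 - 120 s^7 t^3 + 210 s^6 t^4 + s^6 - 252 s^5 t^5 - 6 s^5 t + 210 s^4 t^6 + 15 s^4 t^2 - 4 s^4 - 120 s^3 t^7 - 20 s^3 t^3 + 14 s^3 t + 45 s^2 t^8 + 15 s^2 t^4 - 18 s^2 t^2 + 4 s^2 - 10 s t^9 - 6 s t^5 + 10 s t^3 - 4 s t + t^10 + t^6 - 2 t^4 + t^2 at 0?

A_{9}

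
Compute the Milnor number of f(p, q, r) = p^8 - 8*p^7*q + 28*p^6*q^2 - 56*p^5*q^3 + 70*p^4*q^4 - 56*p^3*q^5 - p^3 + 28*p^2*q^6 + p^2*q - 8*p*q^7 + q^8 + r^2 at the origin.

9

The Hessian of f at 0 is [[0, 0, 0], [0, 0, 0], [0, 0, 2]] with rank 1, so corank 2. A Groebner basis of the Jacobian ideal J(f) in C{p,q,r} is {p*q/8 + q^7, p*q^2, p^2 - p*q, r}; counting standard monomials gives mu = 9. Corank 2; j^3 = -p^2*(p - q) has shape L^2 M (L != M), so D-series; mu = 9 gives D_9.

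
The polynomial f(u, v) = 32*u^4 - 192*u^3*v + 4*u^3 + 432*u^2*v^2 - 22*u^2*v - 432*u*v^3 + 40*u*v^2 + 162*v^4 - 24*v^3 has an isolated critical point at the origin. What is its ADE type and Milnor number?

Type D_5, Milnor number mu = 5.

The Hessian of f at 0 is [[0, 0], [0, 0]] with rank 0, so corank 2. A Groebner basis of the Jacobian ideal J(f) in C{u,v} is {u*v^2 - u*v/4 + v^2/2, -u*v/8 + v^3 + v^2/4, u^2 - 7*u*v/2 + 3*v^2}; counting standard monomials gives mu = 5. Corank 2; j^3 = 2*(u - 2*v)^2*(2*u - 3*v) has shape L^2 M (L != M), so D-series; mu = 5 gives D_5.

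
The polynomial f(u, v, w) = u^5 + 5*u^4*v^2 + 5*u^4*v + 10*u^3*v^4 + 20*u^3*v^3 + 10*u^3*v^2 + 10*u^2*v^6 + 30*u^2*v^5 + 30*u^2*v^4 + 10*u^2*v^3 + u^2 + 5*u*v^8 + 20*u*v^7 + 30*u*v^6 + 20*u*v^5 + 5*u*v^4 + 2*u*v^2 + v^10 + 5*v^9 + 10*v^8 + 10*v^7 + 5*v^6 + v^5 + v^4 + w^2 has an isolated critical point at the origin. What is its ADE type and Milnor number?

Type A_{4}, Milnor number mu = 4.

The Hessian of f at 0 has rank 2. Corank 1: A-series; mu = 4 gives A_4.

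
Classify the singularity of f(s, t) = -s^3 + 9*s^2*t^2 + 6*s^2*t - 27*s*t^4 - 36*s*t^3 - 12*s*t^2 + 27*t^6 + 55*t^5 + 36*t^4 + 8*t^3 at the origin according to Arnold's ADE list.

The Hessian of f at 0 is [[0, 0], [0, 0]] with rank 0, so corank 2. A Groebner basis of the Jacobian ideal J(f) in C{s,t} is {t^4, s^3 - 6*s^2*t + 2*s^2 - 8*s*t + 16*t^3 + 8*t^2, -s^2/6 + s*t^2 + 2*s*t/3 - 2*t^3 - 2*t^2/3}; counting standard monomials gives mu = 8. Corank 2; j^3 = -(s - 2*t)^3 is a perfect cube, so E-series; the 5-jet and mu = 8 give E_8.

E_8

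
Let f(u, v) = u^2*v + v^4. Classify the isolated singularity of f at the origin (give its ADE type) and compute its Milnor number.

The Hessian of f at 0 has rank 0. Corank 2; j^3 = u^2*v has shape L^2 M (L != M), so D-series; mu = 5 gives D_5.

Type D_{5}, Milnor number mu = 5.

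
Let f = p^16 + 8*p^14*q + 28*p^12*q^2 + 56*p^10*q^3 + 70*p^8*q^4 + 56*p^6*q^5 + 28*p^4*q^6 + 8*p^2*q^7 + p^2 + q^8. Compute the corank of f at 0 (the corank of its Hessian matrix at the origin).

Hessian at 0 has rank 1.

1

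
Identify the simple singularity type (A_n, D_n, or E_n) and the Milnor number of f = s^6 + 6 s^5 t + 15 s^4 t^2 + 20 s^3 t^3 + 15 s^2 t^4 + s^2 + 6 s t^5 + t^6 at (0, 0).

Type A5, Milnor number mu = 5.

The Hessian of f at 0 has rank 1. Corank 1: A-series; mu = 5 gives A_5.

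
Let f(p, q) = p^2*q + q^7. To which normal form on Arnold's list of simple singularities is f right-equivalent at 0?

D8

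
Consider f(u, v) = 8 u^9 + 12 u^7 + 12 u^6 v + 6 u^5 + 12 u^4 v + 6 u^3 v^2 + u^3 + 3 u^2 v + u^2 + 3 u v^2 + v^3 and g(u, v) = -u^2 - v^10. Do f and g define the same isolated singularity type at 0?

The Hessian of f at 0 is [[2, 0], [0, 0]] with rank 1, so corank 1. A Groebner basis of the Jacobian ideal J(f) in C{u,v} is {v^2, u}; counting standard monomials gives mu = 2. Corank 1: A-series; mu = 2 gives A_2. The Hessian of g at 0 is [[-2, 0], [0, 0]] with rank 1, so corank 1. A Groebner basis of the Jacobian ideal J(g) in C{u,v} is {v^9, u}; counting standard monomials gives mu = 9. Corank 1: A-series; mu = 9 gives A_9. f is A_2 but g is A_9, hence not right-equivalent.

No.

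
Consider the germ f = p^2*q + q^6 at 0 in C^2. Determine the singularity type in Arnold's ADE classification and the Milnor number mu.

Type D_7, Milnor number mu = 7.

The Hessian of f at 0 is [[0, 0], [0, 0]] with rank 0, so corank 2. A Groebner basis of the Jacobian ideal J(f) in C{p,q} is {p^2/6 + q^5, p^3, p*q}; counting standard monomials gives mu = 7. Corank 2; j^3 = p^2*q has shape L^2 M (L != M), so D-series; mu = 7 gives D_7.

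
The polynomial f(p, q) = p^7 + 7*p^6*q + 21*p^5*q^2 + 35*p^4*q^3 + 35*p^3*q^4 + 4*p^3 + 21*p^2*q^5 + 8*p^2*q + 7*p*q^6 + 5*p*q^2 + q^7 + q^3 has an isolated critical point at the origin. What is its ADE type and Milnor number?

Type D_{8}, Milnor number mu = 8.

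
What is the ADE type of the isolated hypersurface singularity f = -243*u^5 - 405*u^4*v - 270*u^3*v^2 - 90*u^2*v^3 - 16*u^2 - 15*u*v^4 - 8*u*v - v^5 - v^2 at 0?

The Hessian of f at 0 is [[-32, -8], [-8, -2]] with rank 1, so corank 1. A Groebner basis of the Jacobian ideal J(f) in C{u,v} is {v^4, u + v/4}; counting standard monomials gives mu = 4. Corank 1: A-series; mu = 4 gives A_4.

A_4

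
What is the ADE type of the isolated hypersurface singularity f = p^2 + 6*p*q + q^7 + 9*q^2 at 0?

A_{6}

The Hessian of f at 0 is [[2, 6], [6, 18]] with rank 1, so corank 1. A Groebner basis of the Jacobian ideal J(f) in C{p,q} is {q^6, p + 3*q}; counting standard monomials gives mu = 6. Corank 1: A-series; mu = 6 gives A_6.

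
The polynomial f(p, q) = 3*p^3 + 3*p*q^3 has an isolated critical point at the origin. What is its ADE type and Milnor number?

The Hessian of f at 0 has rank 0. Corank 2; j^3 = 3*p^3 is a perfect cube, so E-series; the 4-jet and mu = 7 give E_7.

Type E_{7}, Milnor number mu = 7.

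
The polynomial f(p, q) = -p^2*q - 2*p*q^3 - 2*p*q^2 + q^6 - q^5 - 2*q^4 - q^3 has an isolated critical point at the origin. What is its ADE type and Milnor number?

The Hessian of f at 0 has rank 0. Corank 2; j^3 = -q*(p + q)^2 has shape L^2 M (L != M), so D-series; mu = 7 gives D_7.

Type D7, Milnor number mu = 7.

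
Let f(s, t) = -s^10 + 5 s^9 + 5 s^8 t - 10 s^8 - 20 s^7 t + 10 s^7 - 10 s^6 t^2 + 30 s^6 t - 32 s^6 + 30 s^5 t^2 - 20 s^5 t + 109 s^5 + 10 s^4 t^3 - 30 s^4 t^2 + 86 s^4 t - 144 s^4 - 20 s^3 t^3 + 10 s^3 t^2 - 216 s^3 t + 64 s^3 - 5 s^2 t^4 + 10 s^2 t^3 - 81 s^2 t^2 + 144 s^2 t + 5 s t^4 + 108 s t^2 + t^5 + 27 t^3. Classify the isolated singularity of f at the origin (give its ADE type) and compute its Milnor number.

The Hessian of f at 0 has rank 0. Corank 2; j^3 = (4*s + 3*t)^3 is a perfect cube, so E-series; the 5-jet and mu = 8 give E_8.

Type E_{8}, Milnor number mu = 8.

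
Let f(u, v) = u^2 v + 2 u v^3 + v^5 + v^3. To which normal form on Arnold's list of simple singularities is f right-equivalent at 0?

D_{4}

The Hessian of f at 0 is [[0, 0], [0, 0]] with rank 0, so corank 2. A Groebner basis of the Jacobian ideal J(f) in C{u,v} is {v^3, u^2 + 3*v^2, u*v}; counting standard monomials gives mu = 4. Corank 2; j^3 = v*(u^2 + v^2) splits into three distinct lines over C (the quadratic factor has nonzero discriminant), so D_4.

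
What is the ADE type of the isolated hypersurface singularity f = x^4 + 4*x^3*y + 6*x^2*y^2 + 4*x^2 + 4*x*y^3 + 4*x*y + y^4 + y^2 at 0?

The Hessian of f at 0 is [[8, 4], [4, 2]] with rank 1, so corank 1. A Groebner basis of the Jacobian ideal J(f) in C{x,y} is {y^3, x + y/2}; counting standard monomials gives mu = 3. Corank 1: A-series; mu = 3 gives A_3.

A_3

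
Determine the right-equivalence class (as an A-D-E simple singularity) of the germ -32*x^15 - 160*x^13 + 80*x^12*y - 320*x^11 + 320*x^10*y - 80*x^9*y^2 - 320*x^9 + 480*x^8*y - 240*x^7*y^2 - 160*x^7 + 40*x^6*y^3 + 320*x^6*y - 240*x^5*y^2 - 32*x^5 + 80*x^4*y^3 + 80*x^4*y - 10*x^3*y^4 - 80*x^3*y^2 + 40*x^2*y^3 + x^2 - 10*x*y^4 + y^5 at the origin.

A4

The Hessian of f at 0 has rank 1. Corank 1: A-series; mu = 4 gives A_4.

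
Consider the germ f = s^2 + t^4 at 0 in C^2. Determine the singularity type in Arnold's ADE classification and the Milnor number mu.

Type A_3, Milnor number mu = 3.

The Hessian of f at 0 is [[2, 0], [0, 0]] with rank 1, so corank 1. A Groebner basis of the Jacobian ideal J(f) in C{s,t} is {t^3, s}; counting standard monomials gives mu = 3. Corank 1: A-series; mu = 3 gives A_3.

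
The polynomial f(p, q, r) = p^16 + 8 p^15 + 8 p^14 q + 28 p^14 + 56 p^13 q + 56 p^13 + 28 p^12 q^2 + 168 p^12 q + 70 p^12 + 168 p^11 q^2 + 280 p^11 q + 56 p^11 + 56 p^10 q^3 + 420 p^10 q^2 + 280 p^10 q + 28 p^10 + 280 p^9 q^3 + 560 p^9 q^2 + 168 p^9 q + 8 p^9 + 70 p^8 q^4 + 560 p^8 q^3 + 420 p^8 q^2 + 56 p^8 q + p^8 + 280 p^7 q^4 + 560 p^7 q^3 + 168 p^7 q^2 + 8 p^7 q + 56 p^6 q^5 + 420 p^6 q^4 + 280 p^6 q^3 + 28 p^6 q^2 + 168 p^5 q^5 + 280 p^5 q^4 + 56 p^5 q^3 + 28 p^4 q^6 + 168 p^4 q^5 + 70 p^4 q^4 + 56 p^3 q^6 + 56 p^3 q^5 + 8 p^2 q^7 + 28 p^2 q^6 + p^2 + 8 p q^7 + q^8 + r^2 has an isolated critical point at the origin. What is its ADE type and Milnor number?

The Hessian of f at 0 is [[2, 0, 0], [0, 0, 0], [0, 0, 2]] with rank 2, so corank 1. A Groebner basis of the Jacobian ideal J(f) in C{p,q,r} is {q^7, p, r}; counting standard monomials gives mu = 7. Corank 1: A-series; mu = 7 gives A_7.

Type A7, Milnor number mu = 7.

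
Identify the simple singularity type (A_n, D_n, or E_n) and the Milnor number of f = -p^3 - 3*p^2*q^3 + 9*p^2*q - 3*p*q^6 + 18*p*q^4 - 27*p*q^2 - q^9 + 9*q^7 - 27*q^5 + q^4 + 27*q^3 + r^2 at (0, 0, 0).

Type E6, Milnor number mu = 6.

The Hessian of f at 0 has rank 1. Corank 2; j^3 = -(p - 3*q)^3 is a perfect cube, so E-series; the 4-jet and mu = 6 give E_6.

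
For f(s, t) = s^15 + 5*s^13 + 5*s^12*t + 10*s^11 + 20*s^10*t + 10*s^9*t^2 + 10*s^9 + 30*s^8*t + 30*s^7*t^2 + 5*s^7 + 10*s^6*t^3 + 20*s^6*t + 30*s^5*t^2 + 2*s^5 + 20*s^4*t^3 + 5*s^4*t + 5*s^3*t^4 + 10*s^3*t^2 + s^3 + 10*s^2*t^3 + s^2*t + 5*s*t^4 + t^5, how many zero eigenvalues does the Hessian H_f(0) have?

2

Hessian at 0 has rank 0.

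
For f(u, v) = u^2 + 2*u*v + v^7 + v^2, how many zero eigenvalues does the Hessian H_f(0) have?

1

The Hessian at 0 is [[2, 2], [2, 2]] of rank 1; hence corank 1.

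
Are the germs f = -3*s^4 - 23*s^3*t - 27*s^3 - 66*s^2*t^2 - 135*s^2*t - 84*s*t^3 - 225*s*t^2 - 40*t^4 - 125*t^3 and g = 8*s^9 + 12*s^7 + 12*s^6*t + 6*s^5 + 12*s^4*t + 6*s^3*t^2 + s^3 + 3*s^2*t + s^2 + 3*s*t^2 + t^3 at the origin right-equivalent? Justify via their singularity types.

The Hessian of f at 0 is [[0, 0], [0, 0]] with rank 0, so corank 2. A Groebner basis of the Jacobian ideal J(f) in C{s,t} is {19683*s^2 + 65610*s*t + t^4 + 27*t^3 + 54675*t^2, s^3 + 1485*s^2 + 4950*s*t + 20*t^3/3 + 4125*t^2, s^2*t - 567*s^2 - 1890*s*t - 32*t^3/9 - 1575*t^2, 162*s^2 + s*t^2 + 540*s*t + 17*t^3/9 + 450*t^2}; counting standard monomials gives mu = 7. Corank 2; j^3 = -(3*s + 5*t)^3 is a perfect cube, so E-series; the 4-jet and mu = 7 give E_7. The Hessian of g at 0 is [[2, 0], [0, 0]] with rank 1, so corank 1. A Groebner basis of the Jacobian ideal J(g) in C{s,t} is {t^2, s}; counting standard monomials gives mu = 2. Corank 1: A-series; mu = 2 gives A_2. f is E_7 but g is A_2, hence not right-equivalent.

No.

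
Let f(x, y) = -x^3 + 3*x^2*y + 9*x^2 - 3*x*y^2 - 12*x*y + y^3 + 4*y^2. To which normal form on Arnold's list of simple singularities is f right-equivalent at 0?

A_2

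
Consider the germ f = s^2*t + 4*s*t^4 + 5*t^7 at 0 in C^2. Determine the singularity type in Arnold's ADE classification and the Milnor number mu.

Type D_8, Milnor number mu = 8.

The Hessian of f at 0 is [[0, 0], [0, 0]] with rank 0, so corank 2. A Groebner basis of the Jacobian ideal J(f) in C{s,t} is {-2*s^2/3 + s*t^3, s*t/2 + t^4, s^3, s^2*t}; counting standard monomials gives mu = 8. Corank 2; j^3 = s^2*t has shape L^2 M (L != M), so D-series; mu = 8 gives D_8.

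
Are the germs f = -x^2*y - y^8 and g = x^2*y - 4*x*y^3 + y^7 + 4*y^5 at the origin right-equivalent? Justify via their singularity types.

The Hessian of f at 0 has rank 0. Corank 2; j^3 = -x^2*y has shape L^2 M (L != M), so D-series; mu = 9 gives D_9. The Hessian of g at 0 has rank 0. Corank 2; j^3 = x^2*y has shape L^2 M (L != M), so D-series; mu = 8 gives D_8. f is D_9 but g is D_8, hence not right-equivalent.

No.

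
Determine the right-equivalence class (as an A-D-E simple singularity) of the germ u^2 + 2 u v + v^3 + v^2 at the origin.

A_2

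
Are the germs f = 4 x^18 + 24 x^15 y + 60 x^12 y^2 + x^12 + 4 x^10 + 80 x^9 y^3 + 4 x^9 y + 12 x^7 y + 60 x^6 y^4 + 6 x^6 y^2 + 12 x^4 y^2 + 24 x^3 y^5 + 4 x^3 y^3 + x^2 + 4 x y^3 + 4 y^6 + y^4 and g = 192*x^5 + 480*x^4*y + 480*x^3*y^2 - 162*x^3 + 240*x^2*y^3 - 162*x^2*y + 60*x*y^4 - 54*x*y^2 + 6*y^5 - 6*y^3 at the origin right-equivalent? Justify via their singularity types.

No.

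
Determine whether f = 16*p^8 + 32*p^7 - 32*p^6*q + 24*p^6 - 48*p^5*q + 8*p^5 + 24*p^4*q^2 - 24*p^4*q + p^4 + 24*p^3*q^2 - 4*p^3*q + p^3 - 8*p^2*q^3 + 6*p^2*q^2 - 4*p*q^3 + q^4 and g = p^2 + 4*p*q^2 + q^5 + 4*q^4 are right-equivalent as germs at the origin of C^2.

No.

The Hessian of f at 0 has rank 0. Corank 2; j^3 = p^3 is a perfect cube, so E-series; the 4-jet and mu = 6 give E_6. The Hessian of g at 0 has rank 1. Corank 1: A-series; mu = 4 gives A_4. f is E_6 but g is A_4, hence not right-equivalent.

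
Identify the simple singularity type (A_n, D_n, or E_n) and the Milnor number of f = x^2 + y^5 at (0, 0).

Type A_4, Milnor number mu = 4.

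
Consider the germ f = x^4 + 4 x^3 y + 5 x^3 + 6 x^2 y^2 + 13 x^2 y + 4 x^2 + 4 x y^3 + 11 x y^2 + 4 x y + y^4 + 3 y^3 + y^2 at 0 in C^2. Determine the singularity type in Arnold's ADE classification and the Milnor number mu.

The Hessian of f at 0 has rank 1. Corank 1: A-series; mu = 2 gives A_2.

Type A_{2}, Milnor number mu = 2.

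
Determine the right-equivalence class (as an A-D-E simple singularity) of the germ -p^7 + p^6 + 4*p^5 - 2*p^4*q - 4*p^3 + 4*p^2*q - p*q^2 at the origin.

The Hessian of f at 0 has rank 0. Corank 2; j^3 = -p*(2*p - q)^2 has shape L^2 M (L != M), so D-series; mu = 7 gives D_7.

D_7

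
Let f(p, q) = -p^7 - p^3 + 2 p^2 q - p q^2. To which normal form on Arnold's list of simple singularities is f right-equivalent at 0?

The Hessian of f at 0 is [[0, 0], [0, 0]] with rank 0, so corank 2. A Groebner basis of the Jacobian ideal J(f) in C{p,q} is {-p*q/7 + q^6 + q^2/7, p*q^2 - q^3, p^2 - p*q}; counting standard monomials gives mu = 8. Corank 2; j^3 = -p*(p - q)^2 has shape L^2 M (L != M), so D-series; mu = 8 gives D_8.

D8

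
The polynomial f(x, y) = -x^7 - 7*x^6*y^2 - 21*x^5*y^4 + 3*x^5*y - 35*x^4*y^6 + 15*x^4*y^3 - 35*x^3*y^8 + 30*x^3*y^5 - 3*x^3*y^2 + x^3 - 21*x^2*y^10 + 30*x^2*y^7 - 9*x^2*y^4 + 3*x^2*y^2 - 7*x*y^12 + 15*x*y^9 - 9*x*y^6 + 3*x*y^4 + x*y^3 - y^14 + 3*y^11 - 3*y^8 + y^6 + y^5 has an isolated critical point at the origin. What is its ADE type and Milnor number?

Type E_7, Milnor number mu = 7.

The Hessian of f at 0 has rank 0. Corank 2; j^3 = x^3 is a perfect cube, so E-series; the 4-jet and mu = 7 give E_7.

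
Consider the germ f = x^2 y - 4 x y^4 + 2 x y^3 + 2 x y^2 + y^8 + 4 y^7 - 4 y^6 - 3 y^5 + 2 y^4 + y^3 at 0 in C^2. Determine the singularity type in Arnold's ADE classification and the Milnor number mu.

Type D9, Milnor number mu = 9.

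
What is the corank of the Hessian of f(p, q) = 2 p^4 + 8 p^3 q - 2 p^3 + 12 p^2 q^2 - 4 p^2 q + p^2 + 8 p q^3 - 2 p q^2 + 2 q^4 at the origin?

1

The Hessian at 0 is [[2, 0], [0, 0]] of rank 1; hence corank 1.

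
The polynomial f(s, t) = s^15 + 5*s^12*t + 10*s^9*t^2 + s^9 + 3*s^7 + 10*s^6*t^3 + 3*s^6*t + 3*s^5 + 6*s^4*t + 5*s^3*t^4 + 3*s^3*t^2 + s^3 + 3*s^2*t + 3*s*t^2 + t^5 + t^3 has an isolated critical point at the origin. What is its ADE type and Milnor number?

The Hessian of f at 0 has rank 0. Corank 2; j^3 = (s + t)^3 is a perfect cube, so E-series; the 5-jet and mu = 8 give E_8.

Type E8, Milnor number mu = 8.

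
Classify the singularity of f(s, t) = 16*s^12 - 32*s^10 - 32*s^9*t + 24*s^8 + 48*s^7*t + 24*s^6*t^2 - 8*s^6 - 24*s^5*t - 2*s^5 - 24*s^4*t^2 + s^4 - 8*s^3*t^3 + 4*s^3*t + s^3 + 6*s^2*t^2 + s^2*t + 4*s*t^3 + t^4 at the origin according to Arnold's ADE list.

D_{5}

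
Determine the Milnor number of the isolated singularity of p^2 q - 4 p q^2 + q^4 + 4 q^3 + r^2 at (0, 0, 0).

5

The Hessian of f at 0 is [[0, 0, 0], [0, 0, 0], [0, 0, 2]] with rank 1, so corank 2. A Groebner basis of the Jacobian ideal J(f) in C{p,q,r} is {p^3 + 2*p^2 - 8*q^2, p^2/4 + q^3 - q^2, p*q - 2*q^2, r}; counting standard monomials gives mu = 5. Corank 2; j^3 = q*(p - 2*q)^2 has shape L^2 M (L != M), so D-series; mu = 5 gives D_5.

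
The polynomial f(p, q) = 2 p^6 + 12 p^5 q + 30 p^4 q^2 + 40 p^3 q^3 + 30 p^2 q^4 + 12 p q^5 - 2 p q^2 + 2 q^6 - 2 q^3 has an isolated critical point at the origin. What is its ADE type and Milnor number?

Type D7, Milnor number mu = 7.

The Hessian of f at 0 has rank 0. Corank 2; j^3 = -2*q^2*(p + q) has shape L^2 M (L != M), so D-series; mu = 7 gives D_7.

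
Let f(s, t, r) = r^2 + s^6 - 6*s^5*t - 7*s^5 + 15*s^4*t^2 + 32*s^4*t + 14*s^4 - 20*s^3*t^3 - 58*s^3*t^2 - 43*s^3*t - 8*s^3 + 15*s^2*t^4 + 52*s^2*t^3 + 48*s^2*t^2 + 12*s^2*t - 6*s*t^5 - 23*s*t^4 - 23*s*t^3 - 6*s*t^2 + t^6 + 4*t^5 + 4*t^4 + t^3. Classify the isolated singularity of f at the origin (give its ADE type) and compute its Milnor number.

Type E_{7}, Milnor number mu = 7.

The Hessian of f at 0 has rank 1. Corank 2; j^3 = -(2*s - t)^3 is a perfect cube, so E-series; the 4-jet and mu = 7 give E_7.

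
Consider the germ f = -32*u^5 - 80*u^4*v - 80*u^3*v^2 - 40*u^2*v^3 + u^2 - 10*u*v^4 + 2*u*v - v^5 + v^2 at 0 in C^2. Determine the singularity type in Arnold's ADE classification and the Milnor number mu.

Type A4, Milnor number mu = 4.

The Hessian of f at 0 is [[2, 2], [2, 2]] with rank 1, so corank 1. A Groebner basis of the Jacobian ideal J(f) in C{u,v} is {v^4, u + v}; counting standard monomials gives mu = 4. Corank 1: A-series; mu = 4 gives A_4.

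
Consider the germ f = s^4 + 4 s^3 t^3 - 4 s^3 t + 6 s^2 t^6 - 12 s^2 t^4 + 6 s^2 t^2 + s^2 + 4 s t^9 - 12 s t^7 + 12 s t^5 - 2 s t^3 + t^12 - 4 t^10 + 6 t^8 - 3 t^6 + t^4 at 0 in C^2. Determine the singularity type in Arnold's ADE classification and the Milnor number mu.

Type A_3, Milnor number mu = 3.

The Hessian of f at 0 is [[2, 0], [0, 0]] with rank 1, so corank 1. A Groebner basis of the Jacobian ideal J(f) in C{s,t} is {t^3, s}; counting standard monomials gives mu = 3. Corank 1: A-series; mu = 3 gives A_3.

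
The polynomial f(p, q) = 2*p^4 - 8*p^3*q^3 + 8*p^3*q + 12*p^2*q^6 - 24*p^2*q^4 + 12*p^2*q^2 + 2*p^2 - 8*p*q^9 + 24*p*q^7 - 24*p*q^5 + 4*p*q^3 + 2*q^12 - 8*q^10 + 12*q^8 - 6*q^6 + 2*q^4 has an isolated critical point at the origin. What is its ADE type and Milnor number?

Type A3, Milnor number mu = 3.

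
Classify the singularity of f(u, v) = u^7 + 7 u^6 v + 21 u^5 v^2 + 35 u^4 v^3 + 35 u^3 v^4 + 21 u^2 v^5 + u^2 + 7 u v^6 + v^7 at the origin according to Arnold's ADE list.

The Hessian of f at 0 has rank 1. Corank 1: A-series; mu = 6 gives A_6.

A_6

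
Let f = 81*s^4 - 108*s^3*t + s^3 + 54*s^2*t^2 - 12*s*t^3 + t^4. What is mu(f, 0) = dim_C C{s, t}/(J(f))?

6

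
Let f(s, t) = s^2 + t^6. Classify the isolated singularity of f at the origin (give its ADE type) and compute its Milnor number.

Type A_{5}, Milnor number mu = 5.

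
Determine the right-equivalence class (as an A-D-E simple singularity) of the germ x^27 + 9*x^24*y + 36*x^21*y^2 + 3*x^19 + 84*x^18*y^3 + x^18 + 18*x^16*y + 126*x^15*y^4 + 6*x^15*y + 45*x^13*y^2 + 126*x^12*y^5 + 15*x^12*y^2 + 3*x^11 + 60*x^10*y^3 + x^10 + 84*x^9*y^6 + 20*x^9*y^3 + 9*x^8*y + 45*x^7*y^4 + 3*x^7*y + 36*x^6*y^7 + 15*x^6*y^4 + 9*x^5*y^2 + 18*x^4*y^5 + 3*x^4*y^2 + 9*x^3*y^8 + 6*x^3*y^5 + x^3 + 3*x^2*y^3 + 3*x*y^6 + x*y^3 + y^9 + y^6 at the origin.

The Hessian of f at 0 has rank 0. Corank 2; j^3 = x^3 is a perfect cube, so E-series; the 4-jet and mu = 7 give E_7.

E_{7}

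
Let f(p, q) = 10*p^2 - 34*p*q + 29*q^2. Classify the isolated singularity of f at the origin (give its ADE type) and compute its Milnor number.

Type A_1, Milnor number mu = 1.

The Hessian of f at 0 has rank 2. Corank 0: nondegenerate Morse point, so A_1.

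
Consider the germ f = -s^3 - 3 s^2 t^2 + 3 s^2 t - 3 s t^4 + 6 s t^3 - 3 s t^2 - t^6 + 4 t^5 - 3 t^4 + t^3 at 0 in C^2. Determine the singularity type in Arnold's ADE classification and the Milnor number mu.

Type E8, Milnor number mu = 8.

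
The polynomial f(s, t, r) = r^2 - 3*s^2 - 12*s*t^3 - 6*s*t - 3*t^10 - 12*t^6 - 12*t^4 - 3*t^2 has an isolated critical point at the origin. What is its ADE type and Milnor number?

The Hessian of f at 0 is [[-6, -6, 0], [-6, -6, 0], [0, 0, 2]] with rank 2, so corank 1. A Groebner basis of the Jacobian ideal J(f) in C{s,t,r} is {s^3 + 3*s^2*t + 3*s*t^2 - s/2 - t/2, s/2 + t^3 + t/2, r}; counting standard monomials gives mu = 9. Corank 1: A-series; mu = 9 gives A_9.

Type A9, Milnor number mu = 9.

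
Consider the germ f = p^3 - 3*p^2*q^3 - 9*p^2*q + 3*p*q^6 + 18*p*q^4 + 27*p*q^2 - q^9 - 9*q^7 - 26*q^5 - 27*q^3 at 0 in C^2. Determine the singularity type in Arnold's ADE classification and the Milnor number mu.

Type E8, Milnor number mu = 8.

The Hessian of f at 0 is [[0, 0], [0, 0]] with rank 0, so corank 2. A Groebner basis of the Jacobian ideal J(f) in C{p,q} is {-p^2/2 + p*q^3 + 3*p*q - 9*q^2/2, q^4, p^3 - 27*p*q^2 + 54*q^3, p^2*q - 6*p*q^2 + 9*q^3}; counting standard monomials gives mu = 8. Corank 2; j^3 = (p - 3*q)^3 is a perfect cube, so E-series; the 5-jet and mu = 8 give E_8.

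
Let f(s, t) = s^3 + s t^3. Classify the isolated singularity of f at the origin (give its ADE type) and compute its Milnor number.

The Hessian of f at 0 has rank 0. Corank 2; j^3 = s^3 is a perfect cube, so E-series; the 4-jet and mu = 7 give E_7.

Type E_{7}, Milnor number mu = 7.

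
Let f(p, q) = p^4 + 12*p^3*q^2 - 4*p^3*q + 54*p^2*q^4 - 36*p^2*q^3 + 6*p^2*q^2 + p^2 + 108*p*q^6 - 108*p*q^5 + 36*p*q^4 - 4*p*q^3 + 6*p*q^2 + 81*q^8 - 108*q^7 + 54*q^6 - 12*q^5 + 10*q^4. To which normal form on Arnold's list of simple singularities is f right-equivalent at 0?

The Hessian of f at 0 has rank 1. Corank 1: A-series; mu = 3 gives A_3.

A3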